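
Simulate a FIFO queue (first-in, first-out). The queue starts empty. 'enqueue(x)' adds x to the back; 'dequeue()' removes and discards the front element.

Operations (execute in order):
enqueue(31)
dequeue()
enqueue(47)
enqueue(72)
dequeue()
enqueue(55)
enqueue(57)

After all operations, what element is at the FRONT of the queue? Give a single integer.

Answer: 72

Derivation:
enqueue(31): queue = [31]
dequeue(): queue = []
enqueue(47): queue = [47]
enqueue(72): queue = [47, 72]
dequeue(): queue = [72]
enqueue(55): queue = [72, 55]
enqueue(57): queue = [72, 55, 57]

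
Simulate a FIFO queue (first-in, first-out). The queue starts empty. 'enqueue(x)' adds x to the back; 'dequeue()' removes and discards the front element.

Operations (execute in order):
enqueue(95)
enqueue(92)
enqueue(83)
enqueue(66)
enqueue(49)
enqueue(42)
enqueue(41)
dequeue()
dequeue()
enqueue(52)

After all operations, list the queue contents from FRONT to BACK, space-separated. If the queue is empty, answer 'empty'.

Answer: 83 66 49 42 41 52

Derivation:
enqueue(95): [95]
enqueue(92): [95, 92]
enqueue(83): [95, 92, 83]
enqueue(66): [95, 92, 83, 66]
enqueue(49): [95, 92, 83, 66, 49]
enqueue(42): [95, 92, 83, 66, 49, 42]
enqueue(41): [95, 92, 83, 66, 49, 42, 41]
dequeue(): [92, 83, 66, 49, 42, 41]
dequeue(): [83, 66, 49, 42, 41]
enqueue(52): [83, 66, 49, 42, 41, 52]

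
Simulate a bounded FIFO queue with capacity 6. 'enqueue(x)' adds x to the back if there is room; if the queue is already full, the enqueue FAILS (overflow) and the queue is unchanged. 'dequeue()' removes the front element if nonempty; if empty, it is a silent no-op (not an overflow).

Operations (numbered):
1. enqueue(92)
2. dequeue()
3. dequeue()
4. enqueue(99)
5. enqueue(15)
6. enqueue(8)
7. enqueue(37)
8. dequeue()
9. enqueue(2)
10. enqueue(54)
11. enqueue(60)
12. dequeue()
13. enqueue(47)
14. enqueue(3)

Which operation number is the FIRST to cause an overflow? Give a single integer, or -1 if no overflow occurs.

1. enqueue(92): size=1
2. dequeue(): size=0
3. dequeue(): empty, no-op, size=0
4. enqueue(99): size=1
5. enqueue(15): size=2
6. enqueue(8): size=3
7. enqueue(37): size=4
8. dequeue(): size=3
9. enqueue(2): size=4
10. enqueue(54): size=5
11. enqueue(60): size=6
12. dequeue(): size=5
13. enqueue(47): size=6
14. enqueue(3): size=6=cap → OVERFLOW (fail)

Answer: 14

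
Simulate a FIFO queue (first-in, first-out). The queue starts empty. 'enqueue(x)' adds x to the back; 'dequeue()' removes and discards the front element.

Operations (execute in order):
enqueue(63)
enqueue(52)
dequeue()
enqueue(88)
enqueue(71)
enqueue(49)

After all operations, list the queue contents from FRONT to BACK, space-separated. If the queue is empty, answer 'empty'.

enqueue(63): [63]
enqueue(52): [63, 52]
dequeue(): [52]
enqueue(88): [52, 88]
enqueue(71): [52, 88, 71]
enqueue(49): [52, 88, 71, 49]

Answer: 52 88 71 49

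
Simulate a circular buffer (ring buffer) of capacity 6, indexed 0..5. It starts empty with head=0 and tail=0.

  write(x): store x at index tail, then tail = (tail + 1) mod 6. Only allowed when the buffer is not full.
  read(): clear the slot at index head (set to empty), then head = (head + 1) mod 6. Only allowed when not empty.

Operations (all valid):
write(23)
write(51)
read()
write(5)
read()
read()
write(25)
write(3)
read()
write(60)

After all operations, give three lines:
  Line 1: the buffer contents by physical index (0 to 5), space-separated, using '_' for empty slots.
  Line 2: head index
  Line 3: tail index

Answer: _ _ _ _ 3 60
4
0

Derivation:
write(23): buf=[23 _ _ _ _ _], head=0, tail=1, size=1
write(51): buf=[23 51 _ _ _ _], head=0, tail=2, size=2
read(): buf=[_ 51 _ _ _ _], head=1, tail=2, size=1
write(5): buf=[_ 51 5 _ _ _], head=1, tail=3, size=2
read(): buf=[_ _ 5 _ _ _], head=2, tail=3, size=1
read(): buf=[_ _ _ _ _ _], head=3, tail=3, size=0
write(25): buf=[_ _ _ 25 _ _], head=3, tail=4, size=1
write(3): buf=[_ _ _ 25 3 _], head=3, tail=5, size=2
read(): buf=[_ _ _ _ 3 _], head=4, tail=5, size=1
write(60): buf=[_ _ _ _ 3 60], head=4, tail=0, size=2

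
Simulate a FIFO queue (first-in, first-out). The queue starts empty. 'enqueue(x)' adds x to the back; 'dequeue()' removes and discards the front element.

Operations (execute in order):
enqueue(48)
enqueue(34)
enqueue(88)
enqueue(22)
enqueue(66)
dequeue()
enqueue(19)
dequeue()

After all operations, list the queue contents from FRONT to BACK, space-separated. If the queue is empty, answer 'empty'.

enqueue(48): [48]
enqueue(34): [48, 34]
enqueue(88): [48, 34, 88]
enqueue(22): [48, 34, 88, 22]
enqueue(66): [48, 34, 88, 22, 66]
dequeue(): [34, 88, 22, 66]
enqueue(19): [34, 88, 22, 66, 19]
dequeue(): [88, 22, 66, 19]

Answer: 88 22 66 19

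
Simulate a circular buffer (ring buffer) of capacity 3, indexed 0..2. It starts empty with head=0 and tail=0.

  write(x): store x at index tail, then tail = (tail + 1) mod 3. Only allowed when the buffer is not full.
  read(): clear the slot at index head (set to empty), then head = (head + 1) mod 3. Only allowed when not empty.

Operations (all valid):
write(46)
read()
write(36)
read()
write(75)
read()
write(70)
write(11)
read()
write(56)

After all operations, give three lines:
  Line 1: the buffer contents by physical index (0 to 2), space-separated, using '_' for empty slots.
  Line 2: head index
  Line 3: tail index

write(46): buf=[46 _ _], head=0, tail=1, size=1
read(): buf=[_ _ _], head=1, tail=1, size=0
write(36): buf=[_ 36 _], head=1, tail=2, size=1
read(): buf=[_ _ _], head=2, tail=2, size=0
write(75): buf=[_ _ 75], head=2, tail=0, size=1
read(): buf=[_ _ _], head=0, tail=0, size=0
write(70): buf=[70 _ _], head=0, tail=1, size=1
write(11): buf=[70 11 _], head=0, tail=2, size=2
read(): buf=[_ 11 _], head=1, tail=2, size=1
write(56): buf=[_ 11 56], head=1, tail=0, size=2

Answer: _ 11 56
1
0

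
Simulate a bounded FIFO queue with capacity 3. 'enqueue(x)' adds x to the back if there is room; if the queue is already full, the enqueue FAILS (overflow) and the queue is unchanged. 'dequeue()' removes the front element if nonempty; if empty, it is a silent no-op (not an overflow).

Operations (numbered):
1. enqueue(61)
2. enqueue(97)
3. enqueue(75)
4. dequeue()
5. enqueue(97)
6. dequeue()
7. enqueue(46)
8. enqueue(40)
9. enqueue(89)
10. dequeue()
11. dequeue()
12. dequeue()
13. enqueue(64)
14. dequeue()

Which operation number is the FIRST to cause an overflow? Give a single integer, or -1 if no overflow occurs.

Answer: 8

Derivation:
1. enqueue(61): size=1
2. enqueue(97): size=2
3. enqueue(75): size=3
4. dequeue(): size=2
5. enqueue(97): size=3
6. dequeue(): size=2
7. enqueue(46): size=3
8. enqueue(40): size=3=cap → OVERFLOW (fail)
9. enqueue(89): size=3=cap → OVERFLOW (fail)
10. dequeue(): size=2
11. dequeue(): size=1
12. dequeue(): size=0
13. enqueue(64): size=1
14. dequeue(): size=0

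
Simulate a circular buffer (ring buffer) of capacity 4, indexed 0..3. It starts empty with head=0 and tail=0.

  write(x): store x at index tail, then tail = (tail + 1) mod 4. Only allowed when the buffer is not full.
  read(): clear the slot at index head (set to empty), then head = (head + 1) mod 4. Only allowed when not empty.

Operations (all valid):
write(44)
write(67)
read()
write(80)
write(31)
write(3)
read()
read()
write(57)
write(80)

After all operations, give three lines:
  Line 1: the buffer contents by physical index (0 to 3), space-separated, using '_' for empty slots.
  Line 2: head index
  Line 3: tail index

write(44): buf=[44 _ _ _], head=0, tail=1, size=1
write(67): buf=[44 67 _ _], head=0, tail=2, size=2
read(): buf=[_ 67 _ _], head=1, tail=2, size=1
write(80): buf=[_ 67 80 _], head=1, tail=3, size=2
write(31): buf=[_ 67 80 31], head=1, tail=0, size=3
write(3): buf=[3 67 80 31], head=1, tail=1, size=4
read(): buf=[3 _ 80 31], head=2, tail=1, size=3
read(): buf=[3 _ _ 31], head=3, tail=1, size=2
write(57): buf=[3 57 _ 31], head=3, tail=2, size=3
write(80): buf=[3 57 80 31], head=3, tail=3, size=4

Answer: 3 57 80 31
3
3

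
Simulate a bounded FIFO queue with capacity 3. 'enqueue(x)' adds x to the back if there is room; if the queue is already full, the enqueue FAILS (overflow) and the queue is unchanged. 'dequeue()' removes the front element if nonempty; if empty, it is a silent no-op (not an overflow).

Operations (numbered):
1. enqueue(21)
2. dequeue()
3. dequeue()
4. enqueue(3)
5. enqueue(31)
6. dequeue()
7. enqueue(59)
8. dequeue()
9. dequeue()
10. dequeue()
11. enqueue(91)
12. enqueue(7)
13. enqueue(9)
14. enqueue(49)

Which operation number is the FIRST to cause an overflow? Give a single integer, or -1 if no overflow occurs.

1. enqueue(21): size=1
2. dequeue(): size=0
3. dequeue(): empty, no-op, size=0
4. enqueue(3): size=1
5. enqueue(31): size=2
6. dequeue(): size=1
7. enqueue(59): size=2
8. dequeue(): size=1
9. dequeue(): size=0
10. dequeue(): empty, no-op, size=0
11. enqueue(91): size=1
12. enqueue(7): size=2
13. enqueue(9): size=3
14. enqueue(49): size=3=cap → OVERFLOW (fail)

Answer: 14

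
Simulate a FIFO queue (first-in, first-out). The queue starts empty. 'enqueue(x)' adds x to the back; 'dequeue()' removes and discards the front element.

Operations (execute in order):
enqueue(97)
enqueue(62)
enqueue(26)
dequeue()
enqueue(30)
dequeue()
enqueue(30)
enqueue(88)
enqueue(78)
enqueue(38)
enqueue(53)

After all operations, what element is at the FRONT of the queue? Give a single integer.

Answer: 26

Derivation:
enqueue(97): queue = [97]
enqueue(62): queue = [97, 62]
enqueue(26): queue = [97, 62, 26]
dequeue(): queue = [62, 26]
enqueue(30): queue = [62, 26, 30]
dequeue(): queue = [26, 30]
enqueue(30): queue = [26, 30, 30]
enqueue(88): queue = [26, 30, 30, 88]
enqueue(78): queue = [26, 30, 30, 88, 78]
enqueue(38): queue = [26, 30, 30, 88, 78, 38]
enqueue(53): queue = [26, 30, 30, 88, 78, 38, 53]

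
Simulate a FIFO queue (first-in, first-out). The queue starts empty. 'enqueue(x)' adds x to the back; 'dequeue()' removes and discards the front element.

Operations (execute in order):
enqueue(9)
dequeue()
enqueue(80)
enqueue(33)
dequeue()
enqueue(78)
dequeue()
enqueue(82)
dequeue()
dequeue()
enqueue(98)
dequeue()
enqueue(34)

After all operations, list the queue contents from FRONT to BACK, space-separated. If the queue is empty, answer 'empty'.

enqueue(9): [9]
dequeue(): []
enqueue(80): [80]
enqueue(33): [80, 33]
dequeue(): [33]
enqueue(78): [33, 78]
dequeue(): [78]
enqueue(82): [78, 82]
dequeue(): [82]
dequeue(): []
enqueue(98): [98]
dequeue(): []
enqueue(34): [34]

Answer: 34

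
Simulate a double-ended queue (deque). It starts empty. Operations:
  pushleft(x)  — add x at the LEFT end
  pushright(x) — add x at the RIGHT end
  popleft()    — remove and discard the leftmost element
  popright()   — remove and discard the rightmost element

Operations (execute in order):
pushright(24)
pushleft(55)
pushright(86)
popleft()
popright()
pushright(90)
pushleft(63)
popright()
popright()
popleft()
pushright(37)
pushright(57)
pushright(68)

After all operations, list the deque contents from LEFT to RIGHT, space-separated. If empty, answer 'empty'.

Answer: 37 57 68

Derivation:
pushright(24): [24]
pushleft(55): [55, 24]
pushright(86): [55, 24, 86]
popleft(): [24, 86]
popright(): [24]
pushright(90): [24, 90]
pushleft(63): [63, 24, 90]
popright(): [63, 24]
popright(): [63]
popleft(): []
pushright(37): [37]
pushright(57): [37, 57]
pushright(68): [37, 57, 68]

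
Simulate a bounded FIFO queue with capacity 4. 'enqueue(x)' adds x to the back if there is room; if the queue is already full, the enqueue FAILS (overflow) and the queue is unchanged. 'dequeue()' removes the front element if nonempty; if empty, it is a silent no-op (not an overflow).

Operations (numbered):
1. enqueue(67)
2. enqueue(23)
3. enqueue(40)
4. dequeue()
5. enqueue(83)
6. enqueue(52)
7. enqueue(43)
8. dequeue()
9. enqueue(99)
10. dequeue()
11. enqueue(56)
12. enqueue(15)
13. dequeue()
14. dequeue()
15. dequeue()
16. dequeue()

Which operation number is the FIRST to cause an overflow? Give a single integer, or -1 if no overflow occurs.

Answer: 7

Derivation:
1. enqueue(67): size=1
2. enqueue(23): size=2
3. enqueue(40): size=3
4. dequeue(): size=2
5. enqueue(83): size=3
6. enqueue(52): size=4
7. enqueue(43): size=4=cap → OVERFLOW (fail)
8. dequeue(): size=3
9. enqueue(99): size=4
10. dequeue(): size=3
11. enqueue(56): size=4
12. enqueue(15): size=4=cap → OVERFLOW (fail)
13. dequeue(): size=3
14. dequeue(): size=2
15. dequeue(): size=1
16. dequeue(): size=0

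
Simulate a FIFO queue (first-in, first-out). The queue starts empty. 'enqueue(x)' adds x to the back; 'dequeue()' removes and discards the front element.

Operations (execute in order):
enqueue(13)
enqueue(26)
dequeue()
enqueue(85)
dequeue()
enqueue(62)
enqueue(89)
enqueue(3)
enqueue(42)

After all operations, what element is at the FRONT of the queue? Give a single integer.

Answer: 85

Derivation:
enqueue(13): queue = [13]
enqueue(26): queue = [13, 26]
dequeue(): queue = [26]
enqueue(85): queue = [26, 85]
dequeue(): queue = [85]
enqueue(62): queue = [85, 62]
enqueue(89): queue = [85, 62, 89]
enqueue(3): queue = [85, 62, 89, 3]
enqueue(42): queue = [85, 62, 89, 3, 42]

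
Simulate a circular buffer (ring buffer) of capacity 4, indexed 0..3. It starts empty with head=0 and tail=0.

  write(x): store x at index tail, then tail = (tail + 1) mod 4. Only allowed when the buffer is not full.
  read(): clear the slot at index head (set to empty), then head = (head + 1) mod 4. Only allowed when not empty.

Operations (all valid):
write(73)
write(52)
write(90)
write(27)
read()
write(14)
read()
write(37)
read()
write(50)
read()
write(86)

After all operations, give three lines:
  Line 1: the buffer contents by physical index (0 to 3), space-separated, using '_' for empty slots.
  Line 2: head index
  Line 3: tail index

write(73): buf=[73 _ _ _], head=0, tail=1, size=1
write(52): buf=[73 52 _ _], head=0, tail=2, size=2
write(90): buf=[73 52 90 _], head=0, tail=3, size=3
write(27): buf=[73 52 90 27], head=0, tail=0, size=4
read(): buf=[_ 52 90 27], head=1, tail=0, size=3
write(14): buf=[14 52 90 27], head=1, tail=1, size=4
read(): buf=[14 _ 90 27], head=2, tail=1, size=3
write(37): buf=[14 37 90 27], head=2, tail=2, size=4
read(): buf=[14 37 _ 27], head=3, tail=2, size=3
write(50): buf=[14 37 50 27], head=3, tail=3, size=4
read(): buf=[14 37 50 _], head=0, tail=3, size=3
write(86): buf=[14 37 50 86], head=0, tail=0, size=4

Answer: 14 37 50 86
0
0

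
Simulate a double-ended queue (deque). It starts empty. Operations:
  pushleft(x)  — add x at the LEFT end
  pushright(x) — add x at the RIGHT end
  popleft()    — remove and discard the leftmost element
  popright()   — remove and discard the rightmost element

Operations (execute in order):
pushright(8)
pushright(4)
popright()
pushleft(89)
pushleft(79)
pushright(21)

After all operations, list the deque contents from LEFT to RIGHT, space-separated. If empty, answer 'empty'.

Answer: 79 89 8 21

Derivation:
pushright(8): [8]
pushright(4): [8, 4]
popright(): [8]
pushleft(89): [89, 8]
pushleft(79): [79, 89, 8]
pushright(21): [79, 89, 8, 21]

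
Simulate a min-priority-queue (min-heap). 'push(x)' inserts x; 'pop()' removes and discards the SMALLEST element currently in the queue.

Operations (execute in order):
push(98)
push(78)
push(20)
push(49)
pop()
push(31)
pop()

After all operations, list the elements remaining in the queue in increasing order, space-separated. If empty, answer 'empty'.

push(98): heap contents = [98]
push(78): heap contents = [78, 98]
push(20): heap contents = [20, 78, 98]
push(49): heap contents = [20, 49, 78, 98]
pop() → 20: heap contents = [49, 78, 98]
push(31): heap contents = [31, 49, 78, 98]
pop() → 31: heap contents = [49, 78, 98]

Answer: 49 78 98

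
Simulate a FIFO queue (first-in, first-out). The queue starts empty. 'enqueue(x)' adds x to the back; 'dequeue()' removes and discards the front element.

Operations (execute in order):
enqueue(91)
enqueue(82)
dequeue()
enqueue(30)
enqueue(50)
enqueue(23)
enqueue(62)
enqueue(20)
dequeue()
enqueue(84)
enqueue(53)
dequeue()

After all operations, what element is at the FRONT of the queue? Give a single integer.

Answer: 50

Derivation:
enqueue(91): queue = [91]
enqueue(82): queue = [91, 82]
dequeue(): queue = [82]
enqueue(30): queue = [82, 30]
enqueue(50): queue = [82, 30, 50]
enqueue(23): queue = [82, 30, 50, 23]
enqueue(62): queue = [82, 30, 50, 23, 62]
enqueue(20): queue = [82, 30, 50, 23, 62, 20]
dequeue(): queue = [30, 50, 23, 62, 20]
enqueue(84): queue = [30, 50, 23, 62, 20, 84]
enqueue(53): queue = [30, 50, 23, 62, 20, 84, 53]
dequeue(): queue = [50, 23, 62, 20, 84, 53]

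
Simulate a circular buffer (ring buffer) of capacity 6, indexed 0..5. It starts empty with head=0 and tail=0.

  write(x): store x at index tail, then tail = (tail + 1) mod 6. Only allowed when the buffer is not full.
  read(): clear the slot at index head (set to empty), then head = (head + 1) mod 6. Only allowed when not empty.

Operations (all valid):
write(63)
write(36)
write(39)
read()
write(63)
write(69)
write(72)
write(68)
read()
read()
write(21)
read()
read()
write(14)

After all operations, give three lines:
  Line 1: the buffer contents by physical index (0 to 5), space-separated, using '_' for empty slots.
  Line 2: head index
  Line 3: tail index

Answer: 68 21 14 _ _ 72
5
3

Derivation:
write(63): buf=[63 _ _ _ _ _], head=0, tail=1, size=1
write(36): buf=[63 36 _ _ _ _], head=0, tail=2, size=2
write(39): buf=[63 36 39 _ _ _], head=0, tail=3, size=3
read(): buf=[_ 36 39 _ _ _], head=1, tail=3, size=2
write(63): buf=[_ 36 39 63 _ _], head=1, tail=4, size=3
write(69): buf=[_ 36 39 63 69 _], head=1, tail=5, size=4
write(72): buf=[_ 36 39 63 69 72], head=1, tail=0, size=5
write(68): buf=[68 36 39 63 69 72], head=1, tail=1, size=6
read(): buf=[68 _ 39 63 69 72], head=2, tail=1, size=5
read(): buf=[68 _ _ 63 69 72], head=3, tail=1, size=4
write(21): buf=[68 21 _ 63 69 72], head=3, tail=2, size=5
read(): buf=[68 21 _ _ 69 72], head=4, tail=2, size=4
read(): buf=[68 21 _ _ _ 72], head=5, tail=2, size=3
write(14): buf=[68 21 14 _ _ 72], head=5, tail=3, size=4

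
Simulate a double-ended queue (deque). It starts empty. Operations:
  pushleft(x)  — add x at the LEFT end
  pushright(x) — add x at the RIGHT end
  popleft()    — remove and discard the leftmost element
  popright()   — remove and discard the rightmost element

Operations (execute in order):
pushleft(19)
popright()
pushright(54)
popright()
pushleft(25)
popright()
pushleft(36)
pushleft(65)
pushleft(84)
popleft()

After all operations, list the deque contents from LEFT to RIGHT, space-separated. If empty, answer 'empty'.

pushleft(19): [19]
popright(): []
pushright(54): [54]
popright(): []
pushleft(25): [25]
popright(): []
pushleft(36): [36]
pushleft(65): [65, 36]
pushleft(84): [84, 65, 36]
popleft(): [65, 36]

Answer: 65 36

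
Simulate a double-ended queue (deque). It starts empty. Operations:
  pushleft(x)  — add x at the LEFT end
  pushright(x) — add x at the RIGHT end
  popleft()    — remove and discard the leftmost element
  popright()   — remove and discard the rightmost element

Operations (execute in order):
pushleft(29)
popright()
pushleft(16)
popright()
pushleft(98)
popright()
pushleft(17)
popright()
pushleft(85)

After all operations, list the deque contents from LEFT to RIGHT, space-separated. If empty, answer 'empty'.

Answer: 85

Derivation:
pushleft(29): [29]
popright(): []
pushleft(16): [16]
popright(): []
pushleft(98): [98]
popright(): []
pushleft(17): [17]
popright(): []
pushleft(85): [85]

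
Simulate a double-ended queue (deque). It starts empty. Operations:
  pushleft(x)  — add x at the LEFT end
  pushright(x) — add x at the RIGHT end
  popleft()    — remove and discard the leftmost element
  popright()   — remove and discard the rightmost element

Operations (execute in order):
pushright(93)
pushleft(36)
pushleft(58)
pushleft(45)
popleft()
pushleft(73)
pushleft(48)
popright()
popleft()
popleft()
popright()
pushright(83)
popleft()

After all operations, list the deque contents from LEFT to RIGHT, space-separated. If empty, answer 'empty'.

pushright(93): [93]
pushleft(36): [36, 93]
pushleft(58): [58, 36, 93]
pushleft(45): [45, 58, 36, 93]
popleft(): [58, 36, 93]
pushleft(73): [73, 58, 36, 93]
pushleft(48): [48, 73, 58, 36, 93]
popright(): [48, 73, 58, 36]
popleft(): [73, 58, 36]
popleft(): [58, 36]
popright(): [58]
pushright(83): [58, 83]
popleft(): [83]

Answer: 83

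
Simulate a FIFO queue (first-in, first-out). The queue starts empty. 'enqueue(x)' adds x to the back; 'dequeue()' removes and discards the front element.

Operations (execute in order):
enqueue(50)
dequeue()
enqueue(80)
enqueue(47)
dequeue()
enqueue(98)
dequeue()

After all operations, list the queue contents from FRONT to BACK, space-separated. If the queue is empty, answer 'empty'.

enqueue(50): [50]
dequeue(): []
enqueue(80): [80]
enqueue(47): [80, 47]
dequeue(): [47]
enqueue(98): [47, 98]
dequeue(): [98]

Answer: 98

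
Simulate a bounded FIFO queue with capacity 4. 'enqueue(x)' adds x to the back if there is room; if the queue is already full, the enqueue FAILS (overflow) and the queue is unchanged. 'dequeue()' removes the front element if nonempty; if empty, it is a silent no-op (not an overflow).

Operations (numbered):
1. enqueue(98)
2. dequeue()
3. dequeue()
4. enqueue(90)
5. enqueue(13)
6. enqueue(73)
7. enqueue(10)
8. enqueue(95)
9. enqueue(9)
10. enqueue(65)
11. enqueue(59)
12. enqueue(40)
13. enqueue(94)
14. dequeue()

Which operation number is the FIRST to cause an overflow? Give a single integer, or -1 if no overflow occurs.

Answer: 8

Derivation:
1. enqueue(98): size=1
2. dequeue(): size=0
3. dequeue(): empty, no-op, size=0
4. enqueue(90): size=1
5. enqueue(13): size=2
6. enqueue(73): size=3
7. enqueue(10): size=4
8. enqueue(95): size=4=cap → OVERFLOW (fail)
9. enqueue(9): size=4=cap → OVERFLOW (fail)
10. enqueue(65): size=4=cap → OVERFLOW (fail)
11. enqueue(59): size=4=cap → OVERFLOW (fail)
12. enqueue(40): size=4=cap → OVERFLOW (fail)
13. enqueue(94): size=4=cap → OVERFLOW (fail)
14. dequeue(): size=3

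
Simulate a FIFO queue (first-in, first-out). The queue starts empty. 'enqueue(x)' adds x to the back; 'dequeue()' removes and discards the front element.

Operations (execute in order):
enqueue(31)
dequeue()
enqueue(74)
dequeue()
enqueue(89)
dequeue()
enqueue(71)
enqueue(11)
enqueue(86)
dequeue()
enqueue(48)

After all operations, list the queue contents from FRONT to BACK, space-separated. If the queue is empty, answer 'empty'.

enqueue(31): [31]
dequeue(): []
enqueue(74): [74]
dequeue(): []
enqueue(89): [89]
dequeue(): []
enqueue(71): [71]
enqueue(11): [71, 11]
enqueue(86): [71, 11, 86]
dequeue(): [11, 86]
enqueue(48): [11, 86, 48]

Answer: 11 86 48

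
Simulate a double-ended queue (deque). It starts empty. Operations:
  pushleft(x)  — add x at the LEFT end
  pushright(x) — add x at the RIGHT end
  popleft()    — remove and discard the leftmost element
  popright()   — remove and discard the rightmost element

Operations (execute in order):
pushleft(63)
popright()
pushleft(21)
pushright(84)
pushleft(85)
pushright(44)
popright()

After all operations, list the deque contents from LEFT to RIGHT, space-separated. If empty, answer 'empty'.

Answer: 85 21 84

Derivation:
pushleft(63): [63]
popright(): []
pushleft(21): [21]
pushright(84): [21, 84]
pushleft(85): [85, 21, 84]
pushright(44): [85, 21, 84, 44]
popright(): [85, 21, 84]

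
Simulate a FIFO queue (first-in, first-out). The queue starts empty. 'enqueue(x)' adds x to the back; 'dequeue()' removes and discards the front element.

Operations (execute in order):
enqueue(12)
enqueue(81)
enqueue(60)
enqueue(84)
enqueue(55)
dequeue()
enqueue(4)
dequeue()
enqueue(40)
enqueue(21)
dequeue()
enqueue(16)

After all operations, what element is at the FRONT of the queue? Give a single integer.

enqueue(12): queue = [12]
enqueue(81): queue = [12, 81]
enqueue(60): queue = [12, 81, 60]
enqueue(84): queue = [12, 81, 60, 84]
enqueue(55): queue = [12, 81, 60, 84, 55]
dequeue(): queue = [81, 60, 84, 55]
enqueue(4): queue = [81, 60, 84, 55, 4]
dequeue(): queue = [60, 84, 55, 4]
enqueue(40): queue = [60, 84, 55, 4, 40]
enqueue(21): queue = [60, 84, 55, 4, 40, 21]
dequeue(): queue = [84, 55, 4, 40, 21]
enqueue(16): queue = [84, 55, 4, 40, 21, 16]

Answer: 84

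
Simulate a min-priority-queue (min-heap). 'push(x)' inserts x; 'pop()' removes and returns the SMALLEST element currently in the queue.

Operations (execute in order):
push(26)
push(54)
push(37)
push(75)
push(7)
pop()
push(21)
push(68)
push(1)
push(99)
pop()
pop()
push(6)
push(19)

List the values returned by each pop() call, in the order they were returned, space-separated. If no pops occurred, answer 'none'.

push(26): heap contents = [26]
push(54): heap contents = [26, 54]
push(37): heap contents = [26, 37, 54]
push(75): heap contents = [26, 37, 54, 75]
push(7): heap contents = [7, 26, 37, 54, 75]
pop() → 7: heap contents = [26, 37, 54, 75]
push(21): heap contents = [21, 26, 37, 54, 75]
push(68): heap contents = [21, 26, 37, 54, 68, 75]
push(1): heap contents = [1, 21, 26, 37, 54, 68, 75]
push(99): heap contents = [1, 21, 26, 37, 54, 68, 75, 99]
pop() → 1: heap contents = [21, 26, 37, 54, 68, 75, 99]
pop() → 21: heap contents = [26, 37, 54, 68, 75, 99]
push(6): heap contents = [6, 26, 37, 54, 68, 75, 99]
push(19): heap contents = [6, 19, 26, 37, 54, 68, 75, 99]

Answer: 7 1 21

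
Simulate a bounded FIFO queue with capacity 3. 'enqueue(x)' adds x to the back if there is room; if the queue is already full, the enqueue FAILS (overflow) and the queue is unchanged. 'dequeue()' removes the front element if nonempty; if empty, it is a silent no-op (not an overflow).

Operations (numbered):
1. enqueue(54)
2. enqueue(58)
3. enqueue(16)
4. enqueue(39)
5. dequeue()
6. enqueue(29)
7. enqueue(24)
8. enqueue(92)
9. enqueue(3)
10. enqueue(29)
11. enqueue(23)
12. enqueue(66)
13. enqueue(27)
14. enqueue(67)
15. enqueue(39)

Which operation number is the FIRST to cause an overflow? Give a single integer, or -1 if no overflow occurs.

Answer: 4

Derivation:
1. enqueue(54): size=1
2. enqueue(58): size=2
3. enqueue(16): size=3
4. enqueue(39): size=3=cap → OVERFLOW (fail)
5. dequeue(): size=2
6. enqueue(29): size=3
7. enqueue(24): size=3=cap → OVERFLOW (fail)
8. enqueue(92): size=3=cap → OVERFLOW (fail)
9. enqueue(3): size=3=cap → OVERFLOW (fail)
10. enqueue(29): size=3=cap → OVERFLOW (fail)
11. enqueue(23): size=3=cap → OVERFLOW (fail)
12. enqueue(66): size=3=cap → OVERFLOW (fail)
13. enqueue(27): size=3=cap → OVERFLOW (fail)
14. enqueue(67): size=3=cap → OVERFLOW (fail)
15. enqueue(39): size=3=cap → OVERFLOW (fail)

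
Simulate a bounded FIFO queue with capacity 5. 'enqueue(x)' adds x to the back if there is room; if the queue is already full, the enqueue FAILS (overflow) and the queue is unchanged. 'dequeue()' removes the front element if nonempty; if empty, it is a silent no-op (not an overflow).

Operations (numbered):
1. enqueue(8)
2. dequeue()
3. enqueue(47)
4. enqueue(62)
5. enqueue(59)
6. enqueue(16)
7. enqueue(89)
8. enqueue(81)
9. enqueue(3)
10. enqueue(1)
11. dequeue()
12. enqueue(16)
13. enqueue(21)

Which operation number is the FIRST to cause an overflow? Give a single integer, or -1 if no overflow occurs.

1. enqueue(8): size=1
2. dequeue(): size=0
3. enqueue(47): size=1
4. enqueue(62): size=2
5. enqueue(59): size=3
6. enqueue(16): size=4
7. enqueue(89): size=5
8. enqueue(81): size=5=cap → OVERFLOW (fail)
9. enqueue(3): size=5=cap → OVERFLOW (fail)
10. enqueue(1): size=5=cap → OVERFLOW (fail)
11. dequeue(): size=4
12. enqueue(16): size=5
13. enqueue(21): size=5=cap → OVERFLOW (fail)

Answer: 8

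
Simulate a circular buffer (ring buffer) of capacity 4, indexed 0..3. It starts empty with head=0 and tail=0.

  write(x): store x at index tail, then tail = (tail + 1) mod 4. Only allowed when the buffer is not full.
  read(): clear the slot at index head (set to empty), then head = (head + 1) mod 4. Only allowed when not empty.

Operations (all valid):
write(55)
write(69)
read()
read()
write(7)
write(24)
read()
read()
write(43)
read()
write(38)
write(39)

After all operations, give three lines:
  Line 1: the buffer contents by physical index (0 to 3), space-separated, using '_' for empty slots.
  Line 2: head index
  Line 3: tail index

Answer: _ 38 39 _
1
3

Derivation:
write(55): buf=[55 _ _ _], head=0, tail=1, size=1
write(69): buf=[55 69 _ _], head=0, tail=2, size=2
read(): buf=[_ 69 _ _], head=1, tail=2, size=1
read(): buf=[_ _ _ _], head=2, tail=2, size=0
write(7): buf=[_ _ 7 _], head=2, tail=3, size=1
write(24): buf=[_ _ 7 24], head=2, tail=0, size=2
read(): buf=[_ _ _ 24], head=3, tail=0, size=1
read(): buf=[_ _ _ _], head=0, tail=0, size=0
write(43): buf=[43 _ _ _], head=0, tail=1, size=1
read(): buf=[_ _ _ _], head=1, tail=1, size=0
write(38): buf=[_ 38 _ _], head=1, tail=2, size=1
write(39): buf=[_ 38 39 _], head=1, tail=3, size=2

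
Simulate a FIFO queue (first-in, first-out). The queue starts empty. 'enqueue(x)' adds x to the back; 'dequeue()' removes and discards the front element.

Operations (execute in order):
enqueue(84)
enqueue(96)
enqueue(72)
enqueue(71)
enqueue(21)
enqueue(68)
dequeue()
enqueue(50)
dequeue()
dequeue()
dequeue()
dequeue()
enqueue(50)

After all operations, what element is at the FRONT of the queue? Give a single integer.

Answer: 68

Derivation:
enqueue(84): queue = [84]
enqueue(96): queue = [84, 96]
enqueue(72): queue = [84, 96, 72]
enqueue(71): queue = [84, 96, 72, 71]
enqueue(21): queue = [84, 96, 72, 71, 21]
enqueue(68): queue = [84, 96, 72, 71, 21, 68]
dequeue(): queue = [96, 72, 71, 21, 68]
enqueue(50): queue = [96, 72, 71, 21, 68, 50]
dequeue(): queue = [72, 71, 21, 68, 50]
dequeue(): queue = [71, 21, 68, 50]
dequeue(): queue = [21, 68, 50]
dequeue(): queue = [68, 50]
enqueue(50): queue = [68, 50, 50]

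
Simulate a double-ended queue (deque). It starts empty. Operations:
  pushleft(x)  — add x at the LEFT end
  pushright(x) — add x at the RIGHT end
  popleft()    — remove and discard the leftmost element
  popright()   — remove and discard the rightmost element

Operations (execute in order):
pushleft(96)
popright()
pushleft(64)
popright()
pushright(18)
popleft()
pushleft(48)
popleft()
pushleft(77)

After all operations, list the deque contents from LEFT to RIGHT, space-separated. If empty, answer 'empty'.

Answer: 77

Derivation:
pushleft(96): [96]
popright(): []
pushleft(64): [64]
popright(): []
pushright(18): [18]
popleft(): []
pushleft(48): [48]
popleft(): []
pushleft(77): [77]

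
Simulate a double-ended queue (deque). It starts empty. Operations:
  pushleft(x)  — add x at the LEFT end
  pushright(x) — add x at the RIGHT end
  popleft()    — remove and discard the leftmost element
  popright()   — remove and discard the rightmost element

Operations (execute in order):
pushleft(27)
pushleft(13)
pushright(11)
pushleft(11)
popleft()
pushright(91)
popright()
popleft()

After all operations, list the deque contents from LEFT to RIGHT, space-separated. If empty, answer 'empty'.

pushleft(27): [27]
pushleft(13): [13, 27]
pushright(11): [13, 27, 11]
pushleft(11): [11, 13, 27, 11]
popleft(): [13, 27, 11]
pushright(91): [13, 27, 11, 91]
popright(): [13, 27, 11]
popleft(): [27, 11]

Answer: 27 11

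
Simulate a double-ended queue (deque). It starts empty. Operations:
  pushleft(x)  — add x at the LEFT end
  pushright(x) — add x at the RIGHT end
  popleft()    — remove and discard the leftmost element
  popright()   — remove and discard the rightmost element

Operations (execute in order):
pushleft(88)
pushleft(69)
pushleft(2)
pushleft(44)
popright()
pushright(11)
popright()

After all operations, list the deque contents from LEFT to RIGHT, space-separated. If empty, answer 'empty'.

Answer: 44 2 69

Derivation:
pushleft(88): [88]
pushleft(69): [69, 88]
pushleft(2): [2, 69, 88]
pushleft(44): [44, 2, 69, 88]
popright(): [44, 2, 69]
pushright(11): [44, 2, 69, 11]
popright(): [44, 2, 69]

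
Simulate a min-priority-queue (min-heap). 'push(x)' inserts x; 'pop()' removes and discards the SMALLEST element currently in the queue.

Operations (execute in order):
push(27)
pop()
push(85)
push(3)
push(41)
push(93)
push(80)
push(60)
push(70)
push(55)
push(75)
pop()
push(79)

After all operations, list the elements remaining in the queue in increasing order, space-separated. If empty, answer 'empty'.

push(27): heap contents = [27]
pop() → 27: heap contents = []
push(85): heap contents = [85]
push(3): heap contents = [3, 85]
push(41): heap contents = [3, 41, 85]
push(93): heap contents = [3, 41, 85, 93]
push(80): heap contents = [3, 41, 80, 85, 93]
push(60): heap contents = [3, 41, 60, 80, 85, 93]
push(70): heap contents = [3, 41, 60, 70, 80, 85, 93]
push(55): heap contents = [3, 41, 55, 60, 70, 80, 85, 93]
push(75): heap contents = [3, 41, 55, 60, 70, 75, 80, 85, 93]
pop() → 3: heap contents = [41, 55, 60, 70, 75, 80, 85, 93]
push(79): heap contents = [41, 55, 60, 70, 75, 79, 80, 85, 93]

Answer: 41 55 60 70 75 79 80 85 93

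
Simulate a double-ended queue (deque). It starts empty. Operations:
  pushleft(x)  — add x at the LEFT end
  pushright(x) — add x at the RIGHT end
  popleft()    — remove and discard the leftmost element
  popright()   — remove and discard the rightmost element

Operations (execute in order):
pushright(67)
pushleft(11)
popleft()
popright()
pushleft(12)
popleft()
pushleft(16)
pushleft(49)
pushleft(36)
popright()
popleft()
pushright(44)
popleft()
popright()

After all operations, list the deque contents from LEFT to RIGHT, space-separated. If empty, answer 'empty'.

Answer: empty

Derivation:
pushright(67): [67]
pushleft(11): [11, 67]
popleft(): [67]
popright(): []
pushleft(12): [12]
popleft(): []
pushleft(16): [16]
pushleft(49): [49, 16]
pushleft(36): [36, 49, 16]
popright(): [36, 49]
popleft(): [49]
pushright(44): [49, 44]
popleft(): [44]
popright(): []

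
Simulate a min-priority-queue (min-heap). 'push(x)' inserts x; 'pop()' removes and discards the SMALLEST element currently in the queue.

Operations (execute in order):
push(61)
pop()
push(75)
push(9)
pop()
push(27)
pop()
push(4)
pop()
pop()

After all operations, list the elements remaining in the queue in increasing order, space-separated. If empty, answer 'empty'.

push(61): heap contents = [61]
pop() → 61: heap contents = []
push(75): heap contents = [75]
push(9): heap contents = [9, 75]
pop() → 9: heap contents = [75]
push(27): heap contents = [27, 75]
pop() → 27: heap contents = [75]
push(4): heap contents = [4, 75]
pop() → 4: heap contents = [75]
pop() → 75: heap contents = []

Answer: empty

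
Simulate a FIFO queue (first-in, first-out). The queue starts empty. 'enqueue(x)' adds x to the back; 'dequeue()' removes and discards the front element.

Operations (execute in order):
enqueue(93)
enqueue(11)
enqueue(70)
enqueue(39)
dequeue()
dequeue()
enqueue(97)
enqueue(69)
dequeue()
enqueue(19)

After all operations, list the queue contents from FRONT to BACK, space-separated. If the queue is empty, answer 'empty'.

enqueue(93): [93]
enqueue(11): [93, 11]
enqueue(70): [93, 11, 70]
enqueue(39): [93, 11, 70, 39]
dequeue(): [11, 70, 39]
dequeue(): [70, 39]
enqueue(97): [70, 39, 97]
enqueue(69): [70, 39, 97, 69]
dequeue(): [39, 97, 69]
enqueue(19): [39, 97, 69, 19]

Answer: 39 97 69 19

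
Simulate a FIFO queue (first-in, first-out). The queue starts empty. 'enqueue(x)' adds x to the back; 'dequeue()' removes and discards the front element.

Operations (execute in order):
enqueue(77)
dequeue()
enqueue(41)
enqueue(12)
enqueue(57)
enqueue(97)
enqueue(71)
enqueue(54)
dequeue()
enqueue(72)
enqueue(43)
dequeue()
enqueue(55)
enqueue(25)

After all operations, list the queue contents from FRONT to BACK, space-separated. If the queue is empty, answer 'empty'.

Answer: 57 97 71 54 72 43 55 25

Derivation:
enqueue(77): [77]
dequeue(): []
enqueue(41): [41]
enqueue(12): [41, 12]
enqueue(57): [41, 12, 57]
enqueue(97): [41, 12, 57, 97]
enqueue(71): [41, 12, 57, 97, 71]
enqueue(54): [41, 12, 57, 97, 71, 54]
dequeue(): [12, 57, 97, 71, 54]
enqueue(72): [12, 57, 97, 71, 54, 72]
enqueue(43): [12, 57, 97, 71, 54, 72, 43]
dequeue(): [57, 97, 71, 54, 72, 43]
enqueue(55): [57, 97, 71, 54, 72, 43, 55]
enqueue(25): [57, 97, 71, 54, 72, 43, 55, 25]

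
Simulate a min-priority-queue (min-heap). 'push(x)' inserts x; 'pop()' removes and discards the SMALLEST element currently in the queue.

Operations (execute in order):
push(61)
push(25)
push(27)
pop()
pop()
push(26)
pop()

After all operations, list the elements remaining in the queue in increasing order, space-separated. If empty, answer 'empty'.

Answer: 61

Derivation:
push(61): heap contents = [61]
push(25): heap contents = [25, 61]
push(27): heap contents = [25, 27, 61]
pop() → 25: heap contents = [27, 61]
pop() → 27: heap contents = [61]
push(26): heap contents = [26, 61]
pop() → 26: heap contents = [61]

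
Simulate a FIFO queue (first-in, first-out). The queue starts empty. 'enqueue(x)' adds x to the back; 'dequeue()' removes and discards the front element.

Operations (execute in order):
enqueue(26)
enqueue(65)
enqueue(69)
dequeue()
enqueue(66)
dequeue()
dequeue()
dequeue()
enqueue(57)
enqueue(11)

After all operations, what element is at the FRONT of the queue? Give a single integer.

enqueue(26): queue = [26]
enqueue(65): queue = [26, 65]
enqueue(69): queue = [26, 65, 69]
dequeue(): queue = [65, 69]
enqueue(66): queue = [65, 69, 66]
dequeue(): queue = [69, 66]
dequeue(): queue = [66]
dequeue(): queue = []
enqueue(57): queue = [57]
enqueue(11): queue = [57, 11]

Answer: 57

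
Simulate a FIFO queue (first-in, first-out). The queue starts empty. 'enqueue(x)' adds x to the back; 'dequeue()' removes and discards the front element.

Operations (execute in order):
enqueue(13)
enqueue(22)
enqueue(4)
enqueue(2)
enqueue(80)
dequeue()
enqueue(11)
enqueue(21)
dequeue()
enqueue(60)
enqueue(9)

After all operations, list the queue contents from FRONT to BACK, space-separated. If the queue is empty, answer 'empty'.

Answer: 4 2 80 11 21 60 9

Derivation:
enqueue(13): [13]
enqueue(22): [13, 22]
enqueue(4): [13, 22, 4]
enqueue(2): [13, 22, 4, 2]
enqueue(80): [13, 22, 4, 2, 80]
dequeue(): [22, 4, 2, 80]
enqueue(11): [22, 4, 2, 80, 11]
enqueue(21): [22, 4, 2, 80, 11, 21]
dequeue(): [4, 2, 80, 11, 21]
enqueue(60): [4, 2, 80, 11, 21, 60]
enqueue(9): [4, 2, 80, 11, 21, 60, 9]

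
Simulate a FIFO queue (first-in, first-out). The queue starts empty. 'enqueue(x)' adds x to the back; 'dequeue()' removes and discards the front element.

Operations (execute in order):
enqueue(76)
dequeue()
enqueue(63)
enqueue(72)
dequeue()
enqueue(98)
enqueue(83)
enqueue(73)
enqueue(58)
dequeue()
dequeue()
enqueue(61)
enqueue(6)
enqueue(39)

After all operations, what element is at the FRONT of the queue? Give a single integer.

Answer: 83

Derivation:
enqueue(76): queue = [76]
dequeue(): queue = []
enqueue(63): queue = [63]
enqueue(72): queue = [63, 72]
dequeue(): queue = [72]
enqueue(98): queue = [72, 98]
enqueue(83): queue = [72, 98, 83]
enqueue(73): queue = [72, 98, 83, 73]
enqueue(58): queue = [72, 98, 83, 73, 58]
dequeue(): queue = [98, 83, 73, 58]
dequeue(): queue = [83, 73, 58]
enqueue(61): queue = [83, 73, 58, 61]
enqueue(6): queue = [83, 73, 58, 61, 6]
enqueue(39): queue = [83, 73, 58, 61, 6, 39]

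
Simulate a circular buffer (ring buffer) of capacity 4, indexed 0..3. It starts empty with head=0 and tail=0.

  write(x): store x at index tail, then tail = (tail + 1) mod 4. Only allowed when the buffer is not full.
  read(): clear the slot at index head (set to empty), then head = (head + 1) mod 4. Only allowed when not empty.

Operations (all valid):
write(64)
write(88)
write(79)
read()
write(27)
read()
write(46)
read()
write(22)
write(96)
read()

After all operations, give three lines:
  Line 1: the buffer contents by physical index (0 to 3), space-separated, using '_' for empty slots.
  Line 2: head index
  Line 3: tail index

Answer: 46 22 96 _
0
3

Derivation:
write(64): buf=[64 _ _ _], head=0, tail=1, size=1
write(88): buf=[64 88 _ _], head=0, tail=2, size=2
write(79): buf=[64 88 79 _], head=0, tail=3, size=3
read(): buf=[_ 88 79 _], head=1, tail=3, size=2
write(27): buf=[_ 88 79 27], head=1, tail=0, size=3
read(): buf=[_ _ 79 27], head=2, tail=0, size=2
write(46): buf=[46 _ 79 27], head=2, tail=1, size=3
read(): buf=[46 _ _ 27], head=3, tail=1, size=2
write(22): buf=[46 22 _ 27], head=3, tail=2, size=3
write(96): buf=[46 22 96 27], head=3, tail=3, size=4
read(): buf=[46 22 96 _], head=0, tail=3, size=3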